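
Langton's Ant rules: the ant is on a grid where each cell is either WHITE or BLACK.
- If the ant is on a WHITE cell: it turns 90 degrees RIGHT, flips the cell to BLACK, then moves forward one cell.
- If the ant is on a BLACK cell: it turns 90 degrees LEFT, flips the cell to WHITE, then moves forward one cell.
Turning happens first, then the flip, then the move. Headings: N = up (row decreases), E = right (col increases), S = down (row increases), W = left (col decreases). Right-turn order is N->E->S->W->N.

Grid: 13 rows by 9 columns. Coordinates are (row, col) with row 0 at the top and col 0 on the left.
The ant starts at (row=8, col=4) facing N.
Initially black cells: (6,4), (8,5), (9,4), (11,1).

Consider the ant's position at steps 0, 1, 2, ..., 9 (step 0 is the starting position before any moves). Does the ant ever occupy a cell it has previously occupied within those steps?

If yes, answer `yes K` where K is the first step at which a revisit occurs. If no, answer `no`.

Step 1: on WHITE (8,4): turn R to E, flip to black, move to (8,5). |black|=5 — new cell
Step 2: on BLACK (8,5): turn L to N, flip to white, move to (7,5). |black|=4 — new cell
Step 3: on WHITE (7,5): turn R to E, flip to black, move to (7,6). |black|=5 — new cell
Step 4: on WHITE (7,6): turn R to S, flip to black, move to (8,6). |black|=6 — new cell
Step 5: on WHITE (8,6): turn R to W, flip to black, move to (8,5). |black|=7 — REVISIT

Answer: yes 5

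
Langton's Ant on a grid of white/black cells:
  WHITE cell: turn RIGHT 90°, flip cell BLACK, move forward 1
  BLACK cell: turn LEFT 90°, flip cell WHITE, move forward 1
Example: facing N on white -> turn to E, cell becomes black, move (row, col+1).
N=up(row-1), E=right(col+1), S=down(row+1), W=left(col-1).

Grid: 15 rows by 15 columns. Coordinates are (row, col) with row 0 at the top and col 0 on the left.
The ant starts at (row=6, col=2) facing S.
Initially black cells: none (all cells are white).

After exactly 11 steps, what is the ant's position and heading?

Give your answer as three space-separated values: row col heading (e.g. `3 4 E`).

Answer: 5 4 E

Derivation:
Step 1: on WHITE (6,2): turn R to W, flip to black, move to (6,1). |black|=1
Step 2: on WHITE (6,1): turn R to N, flip to black, move to (5,1). |black|=2
Step 3: on WHITE (5,1): turn R to E, flip to black, move to (5,2). |black|=3
Step 4: on WHITE (5,2): turn R to S, flip to black, move to (6,2). |black|=4
Step 5: on BLACK (6,2): turn L to E, flip to white, move to (6,3). |black|=3
Step 6: on WHITE (6,3): turn R to S, flip to black, move to (7,3). |black|=4
Step 7: on WHITE (7,3): turn R to W, flip to black, move to (7,2). |black|=5
Step 8: on WHITE (7,2): turn R to N, flip to black, move to (6,2). |black|=6
Step 9: on WHITE (6,2): turn R to E, flip to black, move to (6,3). |black|=7
Step 10: on BLACK (6,3): turn L to N, flip to white, move to (5,3). |black|=6
Step 11: on WHITE (5,3): turn R to E, flip to black, move to (5,4). |black|=7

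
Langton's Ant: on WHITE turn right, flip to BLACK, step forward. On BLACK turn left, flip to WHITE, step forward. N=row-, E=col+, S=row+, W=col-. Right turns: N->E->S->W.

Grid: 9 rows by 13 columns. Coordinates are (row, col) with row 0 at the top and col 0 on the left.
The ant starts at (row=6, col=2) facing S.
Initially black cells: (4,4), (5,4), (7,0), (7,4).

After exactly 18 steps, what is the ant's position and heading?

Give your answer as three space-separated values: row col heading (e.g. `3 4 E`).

Answer: 5 3 S

Derivation:
Step 1: on WHITE (6,2): turn R to W, flip to black, move to (6,1). |black|=5
Step 2: on WHITE (6,1): turn R to N, flip to black, move to (5,1). |black|=6
Step 3: on WHITE (5,1): turn R to E, flip to black, move to (5,2). |black|=7
Step 4: on WHITE (5,2): turn R to S, flip to black, move to (6,2). |black|=8
Step 5: on BLACK (6,2): turn L to E, flip to white, move to (6,3). |black|=7
Step 6: on WHITE (6,3): turn R to S, flip to black, move to (7,3). |black|=8
Step 7: on WHITE (7,3): turn R to W, flip to black, move to (7,2). |black|=9
Step 8: on WHITE (7,2): turn R to N, flip to black, move to (6,2). |black|=10
Step 9: on WHITE (6,2): turn R to E, flip to black, move to (6,3). |black|=11
Step 10: on BLACK (6,3): turn L to N, flip to white, move to (5,3). |black|=10
Step 11: on WHITE (5,3): turn R to E, flip to black, move to (5,4). |black|=11
Step 12: on BLACK (5,4): turn L to N, flip to white, move to (4,4). |black|=10
Step 13: on BLACK (4,4): turn L to W, flip to white, move to (4,3). |black|=9
Step 14: on WHITE (4,3): turn R to N, flip to black, move to (3,3). |black|=10
Step 15: on WHITE (3,3): turn R to E, flip to black, move to (3,4). |black|=11
Step 16: on WHITE (3,4): turn R to S, flip to black, move to (4,4). |black|=12
Step 17: on WHITE (4,4): turn R to W, flip to black, move to (4,3). |black|=13
Step 18: on BLACK (4,3): turn L to S, flip to white, move to (5,3). |black|=12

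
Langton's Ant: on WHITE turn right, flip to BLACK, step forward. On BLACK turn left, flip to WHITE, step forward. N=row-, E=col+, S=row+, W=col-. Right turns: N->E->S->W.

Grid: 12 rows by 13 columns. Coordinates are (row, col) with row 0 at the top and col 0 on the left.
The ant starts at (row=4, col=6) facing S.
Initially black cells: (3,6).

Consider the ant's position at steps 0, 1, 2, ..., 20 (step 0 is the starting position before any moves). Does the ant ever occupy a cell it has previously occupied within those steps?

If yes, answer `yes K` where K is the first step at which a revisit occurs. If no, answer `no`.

Step 1: on WHITE (4,6): turn R to W, flip to black, move to (4,5). |black|=2 — new cell
Step 2: on WHITE (4,5): turn R to N, flip to black, move to (3,5). |black|=3 — new cell
Step 3: on WHITE (3,5): turn R to E, flip to black, move to (3,6). |black|=4 — new cell
Step 4: on BLACK (3,6): turn L to N, flip to white, move to (2,6). |black|=3 — new cell
Step 5: on WHITE (2,6): turn R to E, flip to black, move to (2,7). |black|=4 — new cell
Step 6: on WHITE (2,7): turn R to S, flip to black, move to (3,7). |black|=5 — new cell
Step 7: on WHITE (3,7): turn R to W, flip to black, move to (3,6). |black|=6 — REVISIT

Answer: yes 7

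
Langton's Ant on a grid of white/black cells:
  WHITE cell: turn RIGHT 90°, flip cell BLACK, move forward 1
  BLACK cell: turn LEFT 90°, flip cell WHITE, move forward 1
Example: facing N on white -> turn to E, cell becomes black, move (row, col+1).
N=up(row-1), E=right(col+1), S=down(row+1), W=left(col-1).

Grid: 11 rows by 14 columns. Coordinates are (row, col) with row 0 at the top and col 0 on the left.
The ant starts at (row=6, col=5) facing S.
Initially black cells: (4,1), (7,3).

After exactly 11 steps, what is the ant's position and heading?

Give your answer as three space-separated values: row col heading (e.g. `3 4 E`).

Step 1: on WHITE (6,5): turn R to W, flip to black, move to (6,4). |black|=3
Step 2: on WHITE (6,4): turn R to N, flip to black, move to (5,4). |black|=4
Step 3: on WHITE (5,4): turn R to E, flip to black, move to (5,5). |black|=5
Step 4: on WHITE (5,5): turn R to S, flip to black, move to (6,5). |black|=6
Step 5: on BLACK (6,5): turn L to E, flip to white, move to (6,6). |black|=5
Step 6: on WHITE (6,6): turn R to S, flip to black, move to (7,6). |black|=6
Step 7: on WHITE (7,6): turn R to W, flip to black, move to (7,5). |black|=7
Step 8: on WHITE (7,5): turn R to N, flip to black, move to (6,5). |black|=8
Step 9: on WHITE (6,5): turn R to E, flip to black, move to (6,6). |black|=9
Step 10: on BLACK (6,6): turn L to N, flip to white, move to (5,6). |black|=8
Step 11: on WHITE (5,6): turn R to E, flip to black, move to (5,7). |black|=9

Answer: 5 7 E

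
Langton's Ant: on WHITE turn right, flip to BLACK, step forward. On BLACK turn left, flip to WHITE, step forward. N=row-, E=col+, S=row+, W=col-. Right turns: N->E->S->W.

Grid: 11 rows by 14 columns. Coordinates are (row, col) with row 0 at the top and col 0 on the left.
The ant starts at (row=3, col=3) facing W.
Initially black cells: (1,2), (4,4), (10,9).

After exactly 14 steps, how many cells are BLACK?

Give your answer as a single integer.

Step 1: on WHITE (3,3): turn R to N, flip to black, move to (2,3). |black|=4
Step 2: on WHITE (2,3): turn R to E, flip to black, move to (2,4). |black|=5
Step 3: on WHITE (2,4): turn R to S, flip to black, move to (3,4). |black|=6
Step 4: on WHITE (3,4): turn R to W, flip to black, move to (3,3). |black|=7
Step 5: on BLACK (3,3): turn L to S, flip to white, move to (4,3). |black|=6
Step 6: on WHITE (4,3): turn R to W, flip to black, move to (4,2). |black|=7
Step 7: on WHITE (4,2): turn R to N, flip to black, move to (3,2). |black|=8
Step 8: on WHITE (3,2): turn R to E, flip to black, move to (3,3). |black|=9
Step 9: on WHITE (3,3): turn R to S, flip to black, move to (4,3). |black|=10
Step 10: on BLACK (4,3): turn L to E, flip to white, move to (4,4). |black|=9
Step 11: on BLACK (4,4): turn L to N, flip to white, move to (3,4). |black|=8
Step 12: on BLACK (3,4): turn L to W, flip to white, move to (3,3). |black|=7
Step 13: on BLACK (3,3): turn L to S, flip to white, move to (4,3). |black|=6
Step 14: on WHITE (4,3): turn R to W, flip to black, move to (4,2). |black|=7

Answer: 7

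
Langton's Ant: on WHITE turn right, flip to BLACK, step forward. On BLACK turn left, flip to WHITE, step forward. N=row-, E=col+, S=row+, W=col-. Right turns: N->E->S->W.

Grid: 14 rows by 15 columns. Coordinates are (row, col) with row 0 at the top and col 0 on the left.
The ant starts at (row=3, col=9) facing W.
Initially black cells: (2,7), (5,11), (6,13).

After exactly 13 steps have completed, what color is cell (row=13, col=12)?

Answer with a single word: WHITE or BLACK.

Answer: WHITE

Derivation:
Step 1: on WHITE (3,9): turn R to N, flip to black, move to (2,9). |black|=4
Step 2: on WHITE (2,9): turn R to E, flip to black, move to (2,10). |black|=5
Step 3: on WHITE (2,10): turn R to S, flip to black, move to (3,10). |black|=6
Step 4: on WHITE (3,10): turn R to W, flip to black, move to (3,9). |black|=7
Step 5: on BLACK (3,9): turn L to S, flip to white, move to (4,9). |black|=6
Step 6: on WHITE (4,9): turn R to W, flip to black, move to (4,8). |black|=7
Step 7: on WHITE (4,8): turn R to N, flip to black, move to (3,8). |black|=8
Step 8: on WHITE (3,8): turn R to E, flip to black, move to (3,9). |black|=9
Step 9: on WHITE (3,9): turn R to S, flip to black, move to (4,9). |black|=10
Step 10: on BLACK (4,9): turn L to E, flip to white, move to (4,10). |black|=9
Step 11: on WHITE (4,10): turn R to S, flip to black, move to (5,10). |black|=10
Step 12: on WHITE (5,10): turn R to W, flip to black, move to (5,9). |black|=11
Step 13: on WHITE (5,9): turn R to N, flip to black, move to (4,9). |black|=12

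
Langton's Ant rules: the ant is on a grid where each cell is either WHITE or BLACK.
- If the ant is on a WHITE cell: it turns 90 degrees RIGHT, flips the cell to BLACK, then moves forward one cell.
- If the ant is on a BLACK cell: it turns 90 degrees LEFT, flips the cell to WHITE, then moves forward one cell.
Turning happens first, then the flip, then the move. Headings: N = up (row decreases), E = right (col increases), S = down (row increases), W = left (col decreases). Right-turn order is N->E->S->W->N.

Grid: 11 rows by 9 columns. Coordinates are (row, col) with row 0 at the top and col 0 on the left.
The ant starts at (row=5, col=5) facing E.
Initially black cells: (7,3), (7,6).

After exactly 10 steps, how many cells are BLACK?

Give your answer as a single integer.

Step 1: on WHITE (5,5): turn R to S, flip to black, move to (6,5). |black|=3
Step 2: on WHITE (6,5): turn R to W, flip to black, move to (6,4). |black|=4
Step 3: on WHITE (6,4): turn R to N, flip to black, move to (5,4). |black|=5
Step 4: on WHITE (5,4): turn R to E, flip to black, move to (5,5). |black|=6
Step 5: on BLACK (5,5): turn L to N, flip to white, move to (4,5). |black|=5
Step 6: on WHITE (4,5): turn R to E, flip to black, move to (4,6). |black|=6
Step 7: on WHITE (4,6): turn R to S, flip to black, move to (5,6). |black|=7
Step 8: on WHITE (5,6): turn R to W, flip to black, move to (5,5). |black|=8
Step 9: on WHITE (5,5): turn R to N, flip to black, move to (4,5). |black|=9
Step 10: on BLACK (4,5): turn L to W, flip to white, move to (4,4). |black|=8

Answer: 8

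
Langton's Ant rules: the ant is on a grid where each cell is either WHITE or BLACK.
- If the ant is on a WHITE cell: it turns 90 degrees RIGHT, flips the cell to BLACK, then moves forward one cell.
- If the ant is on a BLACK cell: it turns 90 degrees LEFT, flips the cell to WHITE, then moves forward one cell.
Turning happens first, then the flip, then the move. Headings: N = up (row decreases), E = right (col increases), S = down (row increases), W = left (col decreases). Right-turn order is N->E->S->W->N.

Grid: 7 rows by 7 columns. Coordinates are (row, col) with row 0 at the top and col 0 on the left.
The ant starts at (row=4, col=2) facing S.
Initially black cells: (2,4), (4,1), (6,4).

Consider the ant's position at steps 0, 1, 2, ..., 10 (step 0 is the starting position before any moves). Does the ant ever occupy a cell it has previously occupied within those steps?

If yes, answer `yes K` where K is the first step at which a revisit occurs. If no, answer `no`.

Answer: yes 5

Derivation:
Step 1: on WHITE (4,2): turn R to W, flip to black, move to (4,1). |black|=4 — new cell
Step 2: on BLACK (4,1): turn L to S, flip to white, move to (5,1). |black|=3 — new cell
Step 3: on WHITE (5,1): turn R to W, flip to black, move to (5,0). |black|=4 — new cell
Step 4: on WHITE (5,0): turn R to N, flip to black, move to (4,0). |black|=5 — new cell
Step 5: on WHITE (4,0): turn R to E, flip to black, move to (4,1). |black|=6 — REVISIT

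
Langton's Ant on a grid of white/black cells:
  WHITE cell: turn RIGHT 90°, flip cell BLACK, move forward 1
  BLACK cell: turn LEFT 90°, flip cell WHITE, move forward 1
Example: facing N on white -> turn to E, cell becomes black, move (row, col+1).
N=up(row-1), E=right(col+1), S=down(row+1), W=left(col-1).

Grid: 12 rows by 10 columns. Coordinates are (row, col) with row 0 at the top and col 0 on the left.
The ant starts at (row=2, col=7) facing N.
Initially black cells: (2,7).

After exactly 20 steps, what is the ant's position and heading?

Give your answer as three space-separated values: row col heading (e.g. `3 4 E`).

Answer: 4 7 S

Derivation:
Step 1: on BLACK (2,7): turn L to W, flip to white, move to (2,6). |black|=0
Step 2: on WHITE (2,6): turn R to N, flip to black, move to (1,6). |black|=1
Step 3: on WHITE (1,6): turn R to E, flip to black, move to (1,7). |black|=2
Step 4: on WHITE (1,7): turn R to S, flip to black, move to (2,7). |black|=3
Step 5: on WHITE (2,7): turn R to W, flip to black, move to (2,6). |black|=4
Step 6: on BLACK (2,6): turn L to S, flip to white, move to (3,6). |black|=3
Step 7: on WHITE (3,6): turn R to W, flip to black, move to (3,5). |black|=4
Step 8: on WHITE (3,5): turn R to N, flip to black, move to (2,5). |black|=5
Step 9: on WHITE (2,5): turn R to E, flip to black, move to (2,6). |black|=6
Step 10: on WHITE (2,6): turn R to S, flip to black, move to (3,6). |black|=7
Step 11: on BLACK (3,6): turn L to E, flip to white, move to (3,7). |black|=6
Step 12: on WHITE (3,7): turn R to S, flip to black, move to (4,7). |black|=7
Step 13: on WHITE (4,7): turn R to W, flip to black, move to (4,6). |black|=8
Step 14: on WHITE (4,6): turn R to N, flip to black, move to (3,6). |black|=9
Step 15: on WHITE (3,6): turn R to E, flip to black, move to (3,7). |black|=10
Step 16: on BLACK (3,7): turn L to N, flip to white, move to (2,7). |black|=9
Step 17: on BLACK (2,7): turn L to W, flip to white, move to (2,6). |black|=8
Step 18: on BLACK (2,6): turn L to S, flip to white, move to (3,6). |black|=7
Step 19: on BLACK (3,6): turn L to E, flip to white, move to (3,7). |black|=6
Step 20: on WHITE (3,7): turn R to S, flip to black, move to (4,7). |black|=7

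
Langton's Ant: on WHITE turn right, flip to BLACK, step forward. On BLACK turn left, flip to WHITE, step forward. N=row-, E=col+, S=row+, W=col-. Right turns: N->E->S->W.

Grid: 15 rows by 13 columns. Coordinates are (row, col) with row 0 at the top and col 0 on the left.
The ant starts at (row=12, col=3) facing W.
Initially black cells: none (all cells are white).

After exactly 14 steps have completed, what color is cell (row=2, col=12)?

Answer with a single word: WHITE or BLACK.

Answer: WHITE

Derivation:
Step 1: on WHITE (12,3): turn R to N, flip to black, move to (11,3). |black|=1
Step 2: on WHITE (11,3): turn R to E, flip to black, move to (11,4). |black|=2
Step 3: on WHITE (11,4): turn R to S, flip to black, move to (12,4). |black|=3
Step 4: on WHITE (12,4): turn R to W, flip to black, move to (12,3). |black|=4
Step 5: on BLACK (12,3): turn L to S, flip to white, move to (13,3). |black|=3
Step 6: on WHITE (13,3): turn R to W, flip to black, move to (13,2). |black|=4
Step 7: on WHITE (13,2): turn R to N, flip to black, move to (12,2). |black|=5
Step 8: on WHITE (12,2): turn R to E, flip to black, move to (12,3). |black|=6
Step 9: on WHITE (12,3): turn R to S, flip to black, move to (13,3). |black|=7
Step 10: on BLACK (13,3): turn L to E, flip to white, move to (13,4). |black|=6
Step 11: on WHITE (13,4): turn R to S, flip to black, move to (14,4). |black|=7
Step 12: on WHITE (14,4): turn R to W, flip to black, move to (14,3). |black|=8
Step 13: on WHITE (14,3): turn R to N, flip to black, move to (13,3). |black|=9
Step 14: on WHITE (13,3): turn R to E, flip to black, move to (13,4). |black|=10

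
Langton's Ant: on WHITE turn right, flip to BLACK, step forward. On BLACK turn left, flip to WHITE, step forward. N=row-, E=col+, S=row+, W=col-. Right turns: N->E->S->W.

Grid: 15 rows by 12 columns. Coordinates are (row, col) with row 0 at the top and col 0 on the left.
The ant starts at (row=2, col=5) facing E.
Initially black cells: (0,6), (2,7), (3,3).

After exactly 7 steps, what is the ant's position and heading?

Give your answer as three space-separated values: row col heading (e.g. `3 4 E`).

Step 1: on WHITE (2,5): turn R to S, flip to black, move to (3,5). |black|=4
Step 2: on WHITE (3,5): turn R to W, flip to black, move to (3,4). |black|=5
Step 3: on WHITE (3,4): turn R to N, flip to black, move to (2,4). |black|=6
Step 4: on WHITE (2,4): turn R to E, flip to black, move to (2,5). |black|=7
Step 5: on BLACK (2,5): turn L to N, flip to white, move to (1,5). |black|=6
Step 6: on WHITE (1,5): turn R to E, flip to black, move to (1,6). |black|=7
Step 7: on WHITE (1,6): turn R to S, flip to black, move to (2,6). |black|=8

Answer: 2 6 S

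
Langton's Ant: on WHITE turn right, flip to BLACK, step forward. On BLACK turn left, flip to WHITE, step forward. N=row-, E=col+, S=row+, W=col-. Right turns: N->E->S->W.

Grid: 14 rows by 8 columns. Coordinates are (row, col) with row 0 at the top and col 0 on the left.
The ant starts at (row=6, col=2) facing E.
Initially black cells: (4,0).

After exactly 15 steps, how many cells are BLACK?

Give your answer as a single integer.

Step 1: on WHITE (6,2): turn R to S, flip to black, move to (7,2). |black|=2
Step 2: on WHITE (7,2): turn R to W, flip to black, move to (7,1). |black|=3
Step 3: on WHITE (7,1): turn R to N, flip to black, move to (6,1). |black|=4
Step 4: on WHITE (6,1): turn R to E, flip to black, move to (6,2). |black|=5
Step 5: on BLACK (6,2): turn L to N, flip to white, move to (5,2). |black|=4
Step 6: on WHITE (5,2): turn R to E, flip to black, move to (5,3). |black|=5
Step 7: on WHITE (5,3): turn R to S, flip to black, move to (6,3). |black|=6
Step 8: on WHITE (6,3): turn R to W, flip to black, move to (6,2). |black|=7
Step 9: on WHITE (6,2): turn R to N, flip to black, move to (5,2). |black|=8
Step 10: on BLACK (5,2): turn L to W, flip to white, move to (5,1). |black|=7
Step 11: on WHITE (5,1): turn R to N, flip to black, move to (4,1). |black|=8
Step 12: on WHITE (4,1): turn R to E, flip to black, move to (4,2). |black|=9
Step 13: on WHITE (4,2): turn R to S, flip to black, move to (5,2). |black|=10
Step 14: on WHITE (5,2): turn R to W, flip to black, move to (5,1). |black|=11
Step 15: on BLACK (5,1): turn L to S, flip to white, move to (6,1). |black|=10

Answer: 10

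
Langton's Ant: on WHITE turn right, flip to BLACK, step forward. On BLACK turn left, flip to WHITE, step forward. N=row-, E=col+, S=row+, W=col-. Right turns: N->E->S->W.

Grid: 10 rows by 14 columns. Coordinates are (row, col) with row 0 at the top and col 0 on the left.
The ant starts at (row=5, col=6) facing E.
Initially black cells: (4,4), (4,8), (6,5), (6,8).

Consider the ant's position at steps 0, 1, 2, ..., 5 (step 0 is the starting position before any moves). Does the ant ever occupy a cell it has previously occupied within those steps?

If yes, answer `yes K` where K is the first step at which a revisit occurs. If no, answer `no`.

Answer: no

Derivation:
Step 1: on WHITE (5,6): turn R to S, flip to black, move to (6,6). |black|=5 — new cell
Step 2: on WHITE (6,6): turn R to W, flip to black, move to (6,5). |black|=6 — new cell
Step 3: on BLACK (6,5): turn L to S, flip to white, move to (7,5). |black|=5 — new cell
Step 4: on WHITE (7,5): turn R to W, flip to black, move to (7,4). |black|=6 — new cell
Step 5: on WHITE (7,4): turn R to N, flip to black, move to (6,4). |black|=7 — new cell
No revisit within 5 steps.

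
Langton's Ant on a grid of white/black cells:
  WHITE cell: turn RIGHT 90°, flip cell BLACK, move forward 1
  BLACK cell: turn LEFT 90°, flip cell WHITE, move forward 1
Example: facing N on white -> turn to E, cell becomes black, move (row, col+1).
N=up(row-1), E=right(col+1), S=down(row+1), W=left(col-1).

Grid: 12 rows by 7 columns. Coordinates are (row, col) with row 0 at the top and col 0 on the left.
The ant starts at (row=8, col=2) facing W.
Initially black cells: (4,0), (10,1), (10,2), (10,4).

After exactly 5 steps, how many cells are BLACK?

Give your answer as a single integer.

Step 1: on WHITE (8,2): turn R to N, flip to black, move to (7,2). |black|=5
Step 2: on WHITE (7,2): turn R to E, flip to black, move to (7,3). |black|=6
Step 3: on WHITE (7,3): turn R to S, flip to black, move to (8,3). |black|=7
Step 4: on WHITE (8,3): turn R to W, flip to black, move to (8,2). |black|=8
Step 5: on BLACK (8,2): turn L to S, flip to white, move to (9,2). |black|=7

Answer: 7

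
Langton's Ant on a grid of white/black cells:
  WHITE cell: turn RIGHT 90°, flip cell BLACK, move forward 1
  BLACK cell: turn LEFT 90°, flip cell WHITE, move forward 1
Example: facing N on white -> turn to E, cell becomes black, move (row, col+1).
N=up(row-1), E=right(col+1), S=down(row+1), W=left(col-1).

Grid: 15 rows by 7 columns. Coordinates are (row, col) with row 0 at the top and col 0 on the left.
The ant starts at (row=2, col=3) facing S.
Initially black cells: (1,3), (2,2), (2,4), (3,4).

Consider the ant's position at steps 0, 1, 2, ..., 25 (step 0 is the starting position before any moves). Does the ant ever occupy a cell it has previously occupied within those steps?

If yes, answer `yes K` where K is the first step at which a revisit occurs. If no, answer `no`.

Answer: yes 5

Derivation:
Step 1: on WHITE (2,3): turn R to W, flip to black, move to (2,2). |black|=5 — new cell
Step 2: on BLACK (2,2): turn L to S, flip to white, move to (3,2). |black|=4 — new cell
Step 3: on WHITE (3,2): turn R to W, flip to black, move to (3,1). |black|=5 — new cell
Step 4: on WHITE (3,1): turn R to N, flip to black, move to (2,1). |black|=6 — new cell
Step 5: on WHITE (2,1): turn R to E, flip to black, move to (2,2). |black|=7 — REVISIT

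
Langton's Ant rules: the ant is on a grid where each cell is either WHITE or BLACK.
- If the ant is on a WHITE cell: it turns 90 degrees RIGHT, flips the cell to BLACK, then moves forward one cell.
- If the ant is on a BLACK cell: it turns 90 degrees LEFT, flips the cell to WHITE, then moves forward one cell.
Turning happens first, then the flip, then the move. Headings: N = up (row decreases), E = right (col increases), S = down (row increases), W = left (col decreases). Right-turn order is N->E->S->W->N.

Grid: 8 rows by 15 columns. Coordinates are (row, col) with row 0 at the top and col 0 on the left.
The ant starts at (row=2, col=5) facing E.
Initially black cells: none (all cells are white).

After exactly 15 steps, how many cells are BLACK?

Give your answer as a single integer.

Answer: 9

Derivation:
Step 1: on WHITE (2,5): turn R to S, flip to black, move to (3,5). |black|=1
Step 2: on WHITE (3,5): turn R to W, flip to black, move to (3,4). |black|=2
Step 3: on WHITE (3,4): turn R to N, flip to black, move to (2,4). |black|=3
Step 4: on WHITE (2,4): turn R to E, flip to black, move to (2,5). |black|=4
Step 5: on BLACK (2,5): turn L to N, flip to white, move to (1,5). |black|=3
Step 6: on WHITE (1,5): turn R to E, flip to black, move to (1,6). |black|=4
Step 7: on WHITE (1,6): turn R to S, flip to black, move to (2,6). |black|=5
Step 8: on WHITE (2,6): turn R to W, flip to black, move to (2,5). |black|=6
Step 9: on WHITE (2,5): turn R to N, flip to black, move to (1,5). |black|=7
Step 10: on BLACK (1,5): turn L to W, flip to white, move to (1,4). |black|=6
Step 11: on WHITE (1,4): turn R to N, flip to black, move to (0,4). |black|=7
Step 12: on WHITE (0,4): turn R to E, flip to black, move to (0,5). |black|=8
Step 13: on WHITE (0,5): turn R to S, flip to black, move to (1,5). |black|=9
Step 14: on WHITE (1,5): turn R to W, flip to black, move to (1,4). |black|=10
Step 15: on BLACK (1,4): turn L to S, flip to white, move to (2,4). |black|=9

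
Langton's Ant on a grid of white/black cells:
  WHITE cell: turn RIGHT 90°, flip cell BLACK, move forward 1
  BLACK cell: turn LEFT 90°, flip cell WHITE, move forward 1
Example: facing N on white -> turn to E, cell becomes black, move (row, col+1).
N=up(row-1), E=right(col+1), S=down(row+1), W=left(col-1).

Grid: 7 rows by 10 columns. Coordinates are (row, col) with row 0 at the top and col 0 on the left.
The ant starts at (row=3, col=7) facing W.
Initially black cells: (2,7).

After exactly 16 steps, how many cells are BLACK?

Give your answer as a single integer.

Step 1: on WHITE (3,7): turn R to N, flip to black, move to (2,7). |black|=2
Step 2: on BLACK (2,7): turn L to W, flip to white, move to (2,6). |black|=1
Step 3: on WHITE (2,6): turn R to N, flip to black, move to (1,6). |black|=2
Step 4: on WHITE (1,6): turn R to E, flip to black, move to (1,7). |black|=3
Step 5: on WHITE (1,7): turn R to S, flip to black, move to (2,7). |black|=4
Step 6: on WHITE (2,7): turn R to W, flip to black, move to (2,6). |black|=5
Step 7: on BLACK (2,6): turn L to S, flip to white, move to (3,6). |black|=4
Step 8: on WHITE (3,6): turn R to W, flip to black, move to (3,5). |black|=5
Step 9: on WHITE (3,5): turn R to N, flip to black, move to (2,5). |black|=6
Step 10: on WHITE (2,5): turn R to E, flip to black, move to (2,6). |black|=7
Step 11: on WHITE (2,6): turn R to S, flip to black, move to (3,6). |black|=8
Step 12: on BLACK (3,6): turn L to E, flip to white, move to (3,7). |black|=7
Step 13: on BLACK (3,7): turn L to N, flip to white, move to (2,7). |black|=6
Step 14: on BLACK (2,7): turn L to W, flip to white, move to (2,6). |black|=5
Step 15: on BLACK (2,6): turn L to S, flip to white, move to (3,6). |black|=4
Step 16: on WHITE (3,6): turn R to W, flip to black, move to (3,5). |black|=5

Answer: 5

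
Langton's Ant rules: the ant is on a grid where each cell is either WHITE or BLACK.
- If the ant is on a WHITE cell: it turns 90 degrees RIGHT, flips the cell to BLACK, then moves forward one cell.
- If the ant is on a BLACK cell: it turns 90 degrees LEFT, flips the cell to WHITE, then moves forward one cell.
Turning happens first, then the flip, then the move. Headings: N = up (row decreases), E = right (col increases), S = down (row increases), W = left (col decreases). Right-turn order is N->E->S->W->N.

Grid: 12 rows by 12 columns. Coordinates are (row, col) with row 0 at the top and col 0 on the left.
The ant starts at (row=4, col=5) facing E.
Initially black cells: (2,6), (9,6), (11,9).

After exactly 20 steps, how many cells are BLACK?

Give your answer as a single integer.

Step 1: on WHITE (4,5): turn R to S, flip to black, move to (5,5). |black|=4
Step 2: on WHITE (5,5): turn R to W, flip to black, move to (5,4). |black|=5
Step 3: on WHITE (5,4): turn R to N, flip to black, move to (4,4). |black|=6
Step 4: on WHITE (4,4): turn R to E, flip to black, move to (4,5). |black|=7
Step 5: on BLACK (4,5): turn L to N, flip to white, move to (3,5). |black|=6
Step 6: on WHITE (3,5): turn R to E, flip to black, move to (3,6). |black|=7
Step 7: on WHITE (3,6): turn R to S, flip to black, move to (4,6). |black|=8
Step 8: on WHITE (4,6): turn R to W, flip to black, move to (4,5). |black|=9
Step 9: on WHITE (4,5): turn R to N, flip to black, move to (3,5). |black|=10
Step 10: on BLACK (3,5): turn L to W, flip to white, move to (3,4). |black|=9
Step 11: on WHITE (3,4): turn R to N, flip to black, move to (2,4). |black|=10
Step 12: on WHITE (2,4): turn R to E, flip to black, move to (2,5). |black|=11
Step 13: on WHITE (2,5): turn R to S, flip to black, move to (3,5). |black|=12
Step 14: on WHITE (3,5): turn R to W, flip to black, move to (3,4). |black|=13
Step 15: on BLACK (3,4): turn L to S, flip to white, move to (4,4). |black|=12
Step 16: on BLACK (4,4): turn L to E, flip to white, move to (4,5). |black|=11
Step 17: on BLACK (4,5): turn L to N, flip to white, move to (3,5). |black|=10
Step 18: on BLACK (3,5): turn L to W, flip to white, move to (3,4). |black|=9
Step 19: on WHITE (3,4): turn R to N, flip to black, move to (2,4). |black|=10
Step 20: on BLACK (2,4): turn L to W, flip to white, move to (2,3). |black|=9

Answer: 9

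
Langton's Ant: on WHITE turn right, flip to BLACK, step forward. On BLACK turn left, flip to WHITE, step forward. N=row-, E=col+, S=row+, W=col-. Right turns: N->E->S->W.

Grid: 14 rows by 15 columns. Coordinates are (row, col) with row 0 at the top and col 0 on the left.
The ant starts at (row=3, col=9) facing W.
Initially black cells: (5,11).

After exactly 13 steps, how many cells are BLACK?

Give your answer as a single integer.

Answer: 10

Derivation:
Step 1: on WHITE (3,9): turn R to N, flip to black, move to (2,9). |black|=2
Step 2: on WHITE (2,9): turn R to E, flip to black, move to (2,10). |black|=3
Step 3: on WHITE (2,10): turn R to S, flip to black, move to (3,10). |black|=4
Step 4: on WHITE (3,10): turn R to W, flip to black, move to (3,9). |black|=5
Step 5: on BLACK (3,9): turn L to S, flip to white, move to (4,9). |black|=4
Step 6: on WHITE (4,9): turn R to W, flip to black, move to (4,8). |black|=5
Step 7: on WHITE (4,8): turn R to N, flip to black, move to (3,8). |black|=6
Step 8: on WHITE (3,8): turn R to E, flip to black, move to (3,9). |black|=7
Step 9: on WHITE (3,9): turn R to S, flip to black, move to (4,9). |black|=8
Step 10: on BLACK (4,9): turn L to E, flip to white, move to (4,10). |black|=7
Step 11: on WHITE (4,10): turn R to S, flip to black, move to (5,10). |black|=8
Step 12: on WHITE (5,10): turn R to W, flip to black, move to (5,9). |black|=9
Step 13: on WHITE (5,9): turn R to N, flip to black, move to (4,9). |black|=10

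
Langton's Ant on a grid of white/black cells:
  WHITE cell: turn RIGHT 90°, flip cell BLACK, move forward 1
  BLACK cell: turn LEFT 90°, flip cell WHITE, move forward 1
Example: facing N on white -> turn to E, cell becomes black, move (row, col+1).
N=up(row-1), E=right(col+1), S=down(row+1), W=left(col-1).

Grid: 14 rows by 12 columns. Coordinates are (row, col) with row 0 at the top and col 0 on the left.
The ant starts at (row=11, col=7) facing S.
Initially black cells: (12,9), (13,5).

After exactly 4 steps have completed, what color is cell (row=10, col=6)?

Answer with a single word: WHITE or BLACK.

Step 1: on WHITE (11,7): turn R to W, flip to black, move to (11,6). |black|=3
Step 2: on WHITE (11,6): turn R to N, flip to black, move to (10,6). |black|=4
Step 3: on WHITE (10,6): turn R to E, flip to black, move to (10,7). |black|=5
Step 4: on WHITE (10,7): turn R to S, flip to black, move to (11,7). |black|=6

Answer: BLACK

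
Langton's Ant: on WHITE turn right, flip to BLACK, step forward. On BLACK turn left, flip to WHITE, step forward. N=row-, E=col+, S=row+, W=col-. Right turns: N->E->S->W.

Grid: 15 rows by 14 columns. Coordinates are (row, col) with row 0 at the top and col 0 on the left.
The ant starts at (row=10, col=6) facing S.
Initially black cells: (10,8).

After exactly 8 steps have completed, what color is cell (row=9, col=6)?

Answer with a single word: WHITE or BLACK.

Answer: BLACK

Derivation:
Step 1: on WHITE (10,6): turn R to W, flip to black, move to (10,5). |black|=2
Step 2: on WHITE (10,5): turn R to N, flip to black, move to (9,5). |black|=3
Step 3: on WHITE (9,5): turn R to E, flip to black, move to (9,6). |black|=4
Step 4: on WHITE (9,6): turn R to S, flip to black, move to (10,6). |black|=5
Step 5: on BLACK (10,6): turn L to E, flip to white, move to (10,7). |black|=4
Step 6: on WHITE (10,7): turn R to S, flip to black, move to (11,7). |black|=5
Step 7: on WHITE (11,7): turn R to W, flip to black, move to (11,6). |black|=6
Step 8: on WHITE (11,6): turn R to N, flip to black, move to (10,6). |black|=7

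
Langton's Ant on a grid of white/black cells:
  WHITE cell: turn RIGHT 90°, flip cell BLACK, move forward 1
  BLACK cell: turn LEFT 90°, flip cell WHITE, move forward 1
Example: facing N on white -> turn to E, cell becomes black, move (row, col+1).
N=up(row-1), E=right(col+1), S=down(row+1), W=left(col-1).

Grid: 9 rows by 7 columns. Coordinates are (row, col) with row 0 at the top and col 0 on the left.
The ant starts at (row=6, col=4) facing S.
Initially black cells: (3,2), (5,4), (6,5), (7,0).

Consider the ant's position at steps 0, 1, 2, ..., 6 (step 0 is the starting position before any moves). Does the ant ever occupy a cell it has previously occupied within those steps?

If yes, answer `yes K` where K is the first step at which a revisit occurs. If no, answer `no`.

Step 1: on WHITE (6,4): turn R to W, flip to black, move to (6,3). |black|=5 — new cell
Step 2: on WHITE (6,3): turn R to N, flip to black, move to (5,3). |black|=6 — new cell
Step 3: on WHITE (5,3): turn R to E, flip to black, move to (5,4). |black|=7 — new cell
Step 4: on BLACK (5,4): turn L to N, flip to white, move to (4,4). |black|=6 — new cell
Step 5: on WHITE (4,4): turn R to E, flip to black, move to (4,5). |black|=7 — new cell
Step 6: on WHITE (4,5): turn R to S, flip to black, move to (5,5). |black|=8 — new cell
No revisit within 6 steps.

Answer: no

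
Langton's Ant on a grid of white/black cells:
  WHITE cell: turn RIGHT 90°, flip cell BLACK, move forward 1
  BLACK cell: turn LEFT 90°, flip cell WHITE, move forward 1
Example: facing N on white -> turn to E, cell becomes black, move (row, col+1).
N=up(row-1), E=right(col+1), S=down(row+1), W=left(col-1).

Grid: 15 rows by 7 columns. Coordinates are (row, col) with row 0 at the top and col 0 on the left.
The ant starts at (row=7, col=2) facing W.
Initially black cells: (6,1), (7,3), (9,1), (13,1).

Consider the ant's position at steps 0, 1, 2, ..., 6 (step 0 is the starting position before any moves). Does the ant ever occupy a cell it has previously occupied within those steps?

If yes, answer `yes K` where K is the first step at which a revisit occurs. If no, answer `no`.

Step 1: on WHITE (7,2): turn R to N, flip to black, move to (6,2). |black|=5 — new cell
Step 2: on WHITE (6,2): turn R to E, flip to black, move to (6,3). |black|=6 — new cell
Step 3: on WHITE (6,3): turn R to S, flip to black, move to (7,3). |black|=7 — new cell
Step 4: on BLACK (7,3): turn L to E, flip to white, move to (7,4). |black|=6 — new cell
Step 5: on WHITE (7,4): turn R to S, flip to black, move to (8,4). |black|=7 — new cell
Step 6: on WHITE (8,4): turn R to W, flip to black, move to (8,3). |black|=8 — new cell
No revisit within 6 steps.

Answer: no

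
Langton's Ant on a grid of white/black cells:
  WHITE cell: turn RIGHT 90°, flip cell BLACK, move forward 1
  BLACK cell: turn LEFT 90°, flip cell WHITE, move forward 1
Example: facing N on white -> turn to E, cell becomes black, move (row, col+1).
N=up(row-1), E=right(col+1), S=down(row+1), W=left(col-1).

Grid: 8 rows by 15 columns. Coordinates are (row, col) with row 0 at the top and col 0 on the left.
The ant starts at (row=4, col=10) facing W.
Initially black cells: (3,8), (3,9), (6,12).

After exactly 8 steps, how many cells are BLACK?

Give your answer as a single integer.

Answer: 9

Derivation:
Step 1: on WHITE (4,10): turn R to N, flip to black, move to (3,10). |black|=4
Step 2: on WHITE (3,10): turn R to E, flip to black, move to (3,11). |black|=5
Step 3: on WHITE (3,11): turn R to S, flip to black, move to (4,11). |black|=6
Step 4: on WHITE (4,11): turn R to W, flip to black, move to (4,10). |black|=7
Step 5: on BLACK (4,10): turn L to S, flip to white, move to (5,10). |black|=6
Step 6: on WHITE (5,10): turn R to W, flip to black, move to (5,9). |black|=7
Step 7: on WHITE (5,9): turn R to N, flip to black, move to (4,9). |black|=8
Step 8: on WHITE (4,9): turn R to E, flip to black, move to (4,10). |black|=9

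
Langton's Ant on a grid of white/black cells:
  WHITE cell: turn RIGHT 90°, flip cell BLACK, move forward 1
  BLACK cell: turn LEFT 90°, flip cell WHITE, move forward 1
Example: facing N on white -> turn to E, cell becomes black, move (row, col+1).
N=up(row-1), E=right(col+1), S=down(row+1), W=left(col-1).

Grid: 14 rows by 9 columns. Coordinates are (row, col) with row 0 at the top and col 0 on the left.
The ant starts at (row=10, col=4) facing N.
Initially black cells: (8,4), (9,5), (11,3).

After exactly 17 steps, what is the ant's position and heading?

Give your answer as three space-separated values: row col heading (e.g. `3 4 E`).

Answer: 8 3 E

Derivation:
Step 1: on WHITE (10,4): turn R to E, flip to black, move to (10,5). |black|=4
Step 2: on WHITE (10,5): turn R to S, flip to black, move to (11,5). |black|=5
Step 3: on WHITE (11,5): turn R to W, flip to black, move to (11,4). |black|=6
Step 4: on WHITE (11,4): turn R to N, flip to black, move to (10,4). |black|=7
Step 5: on BLACK (10,4): turn L to W, flip to white, move to (10,3). |black|=6
Step 6: on WHITE (10,3): turn R to N, flip to black, move to (9,3). |black|=7
Step 7: on WHITE (9,3): turn R to E, flip to black, move to (9,4). |black|=8
Step 8: on WHITE (9,4): turn R to S, flip to black, move to (10,4). |black|=9
Step 9: on WHITE (10,4): turn R to W, flip to black, move to (10,3). |black|=10
Step 10: on BLACK (10,3): turn L to S, flip to white, move to (11,3). |black|=9
Step 11: on BLACK (11,3): turn L to E, flip to white, move to (11,4). |black|=8
Step 12: on BLACK (11,4): turn L to N, flip to white, move to (10,4). |black|=7
Step 13: on BLACK (10,4): turn L to W, flip to white, move to (10,3). |black|=6
Step 14: on WHITE (10,3): turn R to N, flip to black, move to (9,3). |black|=7
Step 15: on BLACK (9,3): turn L to W, flip to white, move to (9,2). |black|=6
Step 16: on WHITE (9,2): turn R to N, flip to black, move to (8,2). |black|=7
Step 17: on WHITE (8,2): turn R to E, flip to black, move to (8,3). |black|=8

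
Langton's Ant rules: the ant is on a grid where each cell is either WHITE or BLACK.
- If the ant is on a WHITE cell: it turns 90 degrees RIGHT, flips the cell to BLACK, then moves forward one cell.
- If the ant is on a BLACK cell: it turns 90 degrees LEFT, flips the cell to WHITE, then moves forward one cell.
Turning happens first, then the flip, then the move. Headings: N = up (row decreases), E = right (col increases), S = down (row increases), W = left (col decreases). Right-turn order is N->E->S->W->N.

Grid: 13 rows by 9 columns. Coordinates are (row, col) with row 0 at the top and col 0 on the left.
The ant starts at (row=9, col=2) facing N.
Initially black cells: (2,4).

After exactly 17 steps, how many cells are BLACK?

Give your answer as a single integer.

Answer: 8

Derivation:
Step 1: on WHITE (9,2): turn R to E, flip to black, move to (9,3). |black|=2
Step 2: on WHITE (9,3): turn R to S, flip to black, move to (10,3). |black|=3
Step 3: on WHITE (10,3): turn R to W, flip to black, move to (10,2). |black|=4
Step 4: on WHITE (10,2): turn R to N, flip to black, move to (9,2). |black|=5
Step 5: on BLACK (9,2): turn L to W, flip to white, move to (9,1). |black|=4
Step 6: on WHITE (9,1): turn R to N, flip to black, move to (8,1). |black|=5
Step 7: on WHITE (8,1): turn R to E, flip to black, move to (8,2). |black|=6
Step 8: on WHITE (8,2): turn R to S, flip to black, move to (9,2). |black|=7
Step 9: on WHITE (9,2): turn R to W, flip to black, move to (9,1). |black|=8
Step 10: on BLACK (9,1): turn L to S, flip to white, move to (10,1). |black|=7
Step 11: on WHITE (10,1): turn R to W, flip to black, move to (10,0). |black|=8
Step 12: on WHITE (10,0): turn R to N, flip to black, move to (9,0). |black|=9
Step 13: on WHITE (9,0): turn R to E, flip to black, move to (9,1). |black|=10
Step 14: on WHITE (9,1): turn R to S, flip to black, move to (10,1). |black|=11
Step 15: on BLACK (10,1): turn L to E, flip to white, move to (10,2). |black|=10
Step 16: on BLACK (10,2): turn L to N, flip to white, move to (9,2). |black|=9
Step 17: on BLACK (9,2): turn L to W, flip to white, move to (9,1). |black|=8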